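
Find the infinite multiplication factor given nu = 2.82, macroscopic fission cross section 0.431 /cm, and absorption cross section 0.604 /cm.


k_inf = nu * Sigma_f / Sigma_a
k_inf = 2.82 * 0.431 / 0.604
k_inf = 2.0123

2.0123


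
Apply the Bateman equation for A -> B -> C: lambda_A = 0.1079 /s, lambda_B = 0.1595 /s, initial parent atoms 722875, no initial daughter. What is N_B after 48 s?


N_B(t) = lambda_A * N_A0 / (lambda_B - lambda_A) * [exp(-lambda_A*t) - exp(-lambda_B*t)]
exp(-0.1079*48) = 0.005632511; exp(-0.1595*48) = 4.731964e-04
N_B = 0.1079 * 722875 / (0.1595 - 0.1079) * (0.005632511 - 4.731964e-04)
N_B = 7798.8

7798.8


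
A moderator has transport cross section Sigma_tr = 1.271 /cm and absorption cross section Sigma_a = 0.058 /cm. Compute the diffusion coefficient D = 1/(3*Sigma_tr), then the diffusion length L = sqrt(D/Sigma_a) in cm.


D = 1 / (3 * Sigma_tr) = 1 / (3 * 1.271) = 0.2622607 cm
L = sqrt(D / Sigma_a)
L = sqrt(0.2622607 / 0.058)
L = 2.1264 cm

2.1264


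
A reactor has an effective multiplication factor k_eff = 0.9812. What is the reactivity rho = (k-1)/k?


rho = (k_eff - 1) / k_eff
rho = (0.9812 - 1) / 0.9812
rho = -0.019160

-0.019160


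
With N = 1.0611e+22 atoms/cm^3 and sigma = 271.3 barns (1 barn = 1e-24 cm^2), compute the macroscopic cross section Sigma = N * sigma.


Sigma = N * sigma_barns * 1e-24
Sigma = 1.0611e+22 * 271.3 * 1e-24
Sigma = 2.8788 /cm

2.8788


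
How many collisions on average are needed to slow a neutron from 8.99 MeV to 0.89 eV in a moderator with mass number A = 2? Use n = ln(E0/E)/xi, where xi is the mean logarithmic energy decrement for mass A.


xi = 1 + (A-1)^2/(2A)*ln((A-1)/(A+1)) = 0.7253469 (for A = 2)
n = ln(E0/E) / xi
n = ln(8.99e6 / 0.89) / 0.7253469
n = ln(1.010112e+07) / 0.7253469 = 22.235

22.235


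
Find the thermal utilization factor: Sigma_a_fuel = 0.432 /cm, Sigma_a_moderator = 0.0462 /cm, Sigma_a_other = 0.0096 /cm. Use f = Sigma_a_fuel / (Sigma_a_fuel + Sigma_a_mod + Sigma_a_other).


f = Sigma_a_fuel / (Sigma_a_fuel + Sigma_a_mod + Sigma_a_other)
f = 0.432 / (0.432 + 0.0462 + 0.0096)
f = 0.88561

0.88561


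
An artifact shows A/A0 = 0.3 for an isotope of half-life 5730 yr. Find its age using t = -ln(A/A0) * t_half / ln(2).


lambda = ln(2) / t_half = ln(2) / 5730 = 1.209681e-04 /yr
t = -ln(A/A0) / lambda
t = -ln(0.3) / 1.209681e-04
t = 9952.8 yr

9952.8


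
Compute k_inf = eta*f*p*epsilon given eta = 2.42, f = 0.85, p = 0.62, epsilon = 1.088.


k_inf = eta * f * p * epsilon
k_inf = 2.42 * 0.85 * 0.62 * 1.088
k_inf = 1.3876

1.3876


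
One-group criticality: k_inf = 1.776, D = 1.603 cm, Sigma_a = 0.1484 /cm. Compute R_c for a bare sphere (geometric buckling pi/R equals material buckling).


L^2 = D / Sigma_a = 1.603 / 0.1484 = 10.80189 cm^2
B_m^2 = (k_inf - 1) / L^2 = (1.776 - 1) / 10.80189 = 0.07183928 /cm^2
For a bare sphere: B_g = pi/R, so R_c = pi / sqrt(B_m^2)
R_c = pi / sqrt(0.07183928) = 11.721 cm

11.721


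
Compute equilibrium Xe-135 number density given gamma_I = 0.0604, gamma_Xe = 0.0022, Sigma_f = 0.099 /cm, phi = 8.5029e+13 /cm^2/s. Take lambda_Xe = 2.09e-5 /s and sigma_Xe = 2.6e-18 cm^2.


Xe_eq = (gamma_I + gamma_Xe) * Sigma_f * phi / (lambda_Xe + sigma_Xe * phi)
Numerator = (0.0604 + 0.0022) * 0.099 * 8.5029e+13 = 5.269587e+11
Denominator = 2.09e-5 + 2.6e-18 * 8.5029e+13 = 2.419754e-04
Xe_eq = 5.269587e+11 / 2.419754e-04 = 2.1777e+15 /cm^3

2.1777e+15


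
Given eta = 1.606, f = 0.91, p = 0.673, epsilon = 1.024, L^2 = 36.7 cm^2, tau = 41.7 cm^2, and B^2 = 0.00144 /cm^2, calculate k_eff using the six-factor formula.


k_inf = eta*f*p*eps = 1.606*0.91*0.673*1.024 = 1.007168
P_TNL = 1/(1 + L^2*B^2) = 1/(1 + 36.7*0.00144) = 0.9498047
P_FNL = exp(-B^2*tau) = exp(-0.00144*41.7) = 0.9417193
k_eff = k_inf * P_TNL * P_FNL = 1.007168 * 0.9498047 * 0.9417193
k_eff = 0.90086

0.90086


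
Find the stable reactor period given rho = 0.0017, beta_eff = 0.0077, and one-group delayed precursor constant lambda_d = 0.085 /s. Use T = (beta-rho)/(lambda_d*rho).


T = (beta - rho) / (lambda_d * rho)
T = (0.0077 - 0.0017) / (0.085 * 0.0017)
T = 41.522 s

41.522


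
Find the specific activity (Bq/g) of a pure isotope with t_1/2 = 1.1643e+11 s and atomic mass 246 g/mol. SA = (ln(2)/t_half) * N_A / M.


lambda = ln(2) / t_half = ln(2) / 1.1643e+11 = 5.953338e-12 /s
SA = lambda * N_A / M
SA = 5.953338e-12 * 6.022e23 / 246
SA = 1.4574e+10 Bq/g

1.4574e+10


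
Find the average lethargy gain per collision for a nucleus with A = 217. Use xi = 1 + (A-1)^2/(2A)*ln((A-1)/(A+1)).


xi = 1 + (A-1)^2/(2A) * ln((A-1)/(A+1))
xi = 1 + (217-1)^2/(2*217) * ln((217-1)/(217 +1))
xi = 0.0091883

0.0091883


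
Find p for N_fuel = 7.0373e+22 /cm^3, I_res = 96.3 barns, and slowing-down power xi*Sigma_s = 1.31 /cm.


p = exp(-N * I * 1e-24 / (xi*Sigma_s))
p = exp(-7.0373e+22 * 96.3 * 1e-24 / 1.31)
p = 0.0056663

0.0056663


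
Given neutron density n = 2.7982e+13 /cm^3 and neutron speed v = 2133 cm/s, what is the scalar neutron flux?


phi = n * v
phi = 2.7982e+13 * 2133
phi = 5.9686e+16 /cm^2/s

5.9686e+16


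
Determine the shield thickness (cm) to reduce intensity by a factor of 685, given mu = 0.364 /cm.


x = ln(factor) / mu
x = ln(685) / 0.364
x = 17.938 cm

17.938


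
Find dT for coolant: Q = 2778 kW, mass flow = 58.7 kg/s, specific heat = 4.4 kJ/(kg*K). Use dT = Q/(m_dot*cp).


dT = Q / (m_dot * cp)
dT = 2778 / (58.7 * 4.4)
dT = 10.756 C

10.756


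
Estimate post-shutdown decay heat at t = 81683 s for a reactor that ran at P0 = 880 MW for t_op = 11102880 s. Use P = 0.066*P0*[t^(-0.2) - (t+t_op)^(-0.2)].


P/P0 = 0.066 * [t^(-0.2) - (t + t_op)^(-0.2)]
P/P0 = 0.066 * [81683^(-0.2) - (81683 + 11102880)^(-0.2)]
P/P0 = 0.066 * [0.1041295 - 0.03892926] = 0.004303216
P = 880 * 0.004303216 = 3.7868 MW

3.7868


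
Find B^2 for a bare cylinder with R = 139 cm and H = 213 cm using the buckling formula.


B^2 = (2.405/R)^2 + (pi/H)^2
B^2 = (2.405/139)^2 + (pi/213)^2
B^2 = 5.1691e-04 /cm^2

5.1691e-04


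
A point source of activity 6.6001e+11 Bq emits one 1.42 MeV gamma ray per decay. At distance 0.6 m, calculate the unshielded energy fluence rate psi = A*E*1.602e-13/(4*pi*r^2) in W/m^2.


psi = A * E * 1.602e-13 / (4*pi*r^2)
psi = 6.6001e+11 * 1.42 * 1.602e-13 / (4*pi*0.6^2)
psi = 0.033189 W/m^2

0.033189


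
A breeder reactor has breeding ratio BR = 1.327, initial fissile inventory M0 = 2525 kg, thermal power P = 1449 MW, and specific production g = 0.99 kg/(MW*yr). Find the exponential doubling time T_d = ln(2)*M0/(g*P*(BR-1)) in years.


Breeding gain G = BR - 1 = 1.327 - 1 = 0.327
Fissile production rate = g * P * G = 0.99 * 1449 * 0.327 = 469.08477 kg/yr
T_d = ln(2) * M0 / (g * P * G)
T_d = ln(2) * 2525 / 469.08477 = 3.7311 yr

3.7311


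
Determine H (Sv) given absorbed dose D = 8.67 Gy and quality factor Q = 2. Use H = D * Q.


H = D * Q
H = 8.67 * 2
H = 17.340 Sv

17.340


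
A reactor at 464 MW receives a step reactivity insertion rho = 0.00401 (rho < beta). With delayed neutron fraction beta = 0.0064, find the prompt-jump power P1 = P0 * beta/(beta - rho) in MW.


P1/P0 = beta / (beta - rho)
P1/P0 = 0.0064 / (0.0064 - 0.00401) = 2.677824
P1 = 464 * 2.677824 = 1242.5 MW

1242.5


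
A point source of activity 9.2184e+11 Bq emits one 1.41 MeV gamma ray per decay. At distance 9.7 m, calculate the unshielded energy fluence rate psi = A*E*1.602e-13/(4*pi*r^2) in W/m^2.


psi = A * E * 1.602e-13 / (4*pi*r^2)
psi = 9.2184e+11 * 1.41 * 1.602e-13 / (4*pi*9.7^2)
psi = 1.7611e-04 W/m^2

1.7611e-04


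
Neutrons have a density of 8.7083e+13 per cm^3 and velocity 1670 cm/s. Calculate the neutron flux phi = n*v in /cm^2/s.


phi = n * v
phi = 8.7083e+13 * 1670
phi = 1.4543e+17 /cm^2/s

1.4543e+17


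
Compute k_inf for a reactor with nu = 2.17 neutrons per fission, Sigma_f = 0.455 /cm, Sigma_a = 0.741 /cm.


k_inf = nu * Sigma_f / Sigma_a
k_inf = 2.17 * 0.455 / 0.741
k_inf = 1.3325

1.3325


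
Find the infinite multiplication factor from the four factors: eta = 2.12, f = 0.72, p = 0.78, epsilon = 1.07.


k_inf = eta * f * p * epsilon
k_inf = 2.12 * 0.72 * 0.78 * 1.07
k_inf = 1.2739

1.2739


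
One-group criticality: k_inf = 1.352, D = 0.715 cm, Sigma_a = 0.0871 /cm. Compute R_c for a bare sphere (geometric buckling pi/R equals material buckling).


L^2 = D / Sigma_a = 0.715 / 0.0871 = 8.208955 cm^2
B_m^2 = (k_inf - 1) / L^2 = (1.352 - 1) / 8.208955 = 0.04288000 /cm^2
For a bare sphere: B_g = pi/R, so R_c = pi / sqrt(B_m^2)
R_c = pi / sqrt(0.04288000) = 15.171 cm

15.171


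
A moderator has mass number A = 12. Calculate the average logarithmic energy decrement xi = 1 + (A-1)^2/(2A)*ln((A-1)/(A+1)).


xi = 1 + (A-1)^2/(2A) * ln((A-1)/(A+1))
xi = 1 + (12-1)^2/(2*12) * ln((12-1)/(12 +1))
xi = 0.15777

0.15777


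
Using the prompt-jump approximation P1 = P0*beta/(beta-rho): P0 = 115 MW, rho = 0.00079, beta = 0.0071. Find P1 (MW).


P1/P0 = beta / (beta - rho)
P1/P0 = 0.0071 / (0.0071 - 0.00079) = 1.125198
P1 = 115 * 1.125198 = 129.40 MW

129.40


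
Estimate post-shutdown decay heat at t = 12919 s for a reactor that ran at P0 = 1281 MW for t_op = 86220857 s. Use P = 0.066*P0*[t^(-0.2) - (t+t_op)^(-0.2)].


P/P0 = 0.066 * [t^(-0.2) - (t + t_op)^(-0.2)]
P/P0 = 0.066 * [12919^(-0.2) - (12919 + 86220857)^(-0.2)]
P/P0 = 0.066 * [0.1505755 - 0.02587406] = 0.008230295
P = 1281 * 0.008230295 = 10.543 MW

10.543


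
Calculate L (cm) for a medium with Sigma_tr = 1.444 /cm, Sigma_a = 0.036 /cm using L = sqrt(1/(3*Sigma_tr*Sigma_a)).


D = 1 / (3 * Sigma_tr) = 1 / (3 * 1.444) = 0.2308403 cm
L = sqrt(D / Sigma_a)
L = sqrt(0.2308403 / 0.036)
L = 2.5322 cm

2.5322


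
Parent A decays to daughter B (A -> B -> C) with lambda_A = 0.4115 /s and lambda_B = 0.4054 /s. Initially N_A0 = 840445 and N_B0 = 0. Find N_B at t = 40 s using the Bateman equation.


N_B(t) = lambda_A * N_A0 / (lambda_B - lambda_A) * [exp(-lambda_A*t) - exp(-lambda_B*t)]
exp(-0.4115*40) = 7.104162e-08; exp(-0.4054*40) = 9.067356e-08
N_B = 0.4115 * 840445 / (0.4054 - 0.4115) * (7.104162e-08 - 9.067356e-08)
N_B = 1.1130

1.1130


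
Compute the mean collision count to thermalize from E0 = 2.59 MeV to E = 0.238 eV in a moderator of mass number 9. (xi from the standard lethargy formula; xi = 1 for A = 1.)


xi = 1 + (A-1)^2/(2A)*ln((A-1)/(A+1)) = 0.2066007 (for A = 9)
n = ln(E0/E) / xi
n = ln(2.59e6 / 0.238) / 0.2066007
n = ln(1.088235e+07) / 0.2066007 = 78.425

78.425


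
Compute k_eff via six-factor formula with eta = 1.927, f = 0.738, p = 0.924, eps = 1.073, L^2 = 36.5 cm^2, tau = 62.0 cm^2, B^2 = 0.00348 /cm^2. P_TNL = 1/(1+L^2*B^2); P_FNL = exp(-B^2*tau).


k_inf = eta*f*p*eps = 1.927*0.738*0.924*1.073 = 1.409970
P_TNL = 1/(1 + L^2*B^2) = 1/(1 + 36.5*0.00348) = 0.8872957
P_FNL = exp(-B^2*tau) = exp(-0.00348*62.0) = 0.8059287
k_eff = k_inf * P_TNL * P_FNL = 1.409970 * 0.8872957 * 0.8059287
k_eff = 1.0083

1.0083


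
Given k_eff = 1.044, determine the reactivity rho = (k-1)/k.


rho = (k_eff - 1) / k_eff
rho = (1.044 - 1) / 1.044
rho = 0.042146

0.042146


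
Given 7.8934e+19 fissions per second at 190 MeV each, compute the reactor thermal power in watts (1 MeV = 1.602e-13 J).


P = fission_rate * E_MeV * 1.602e-13
P = 7.8934e+19 * 190 * 1.602e-13
P = 2.4026e+09 W

2.4026e+09


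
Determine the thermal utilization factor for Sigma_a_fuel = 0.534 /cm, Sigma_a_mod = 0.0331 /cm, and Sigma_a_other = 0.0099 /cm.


f = Sigma_a_fuel / (Sigma_a_fuel + Sigma_a_mod + Sigma_a_other)
f = 0.534 / (0.534 + 0.0331 + 0.0099)
f = 0.92548

0.92548


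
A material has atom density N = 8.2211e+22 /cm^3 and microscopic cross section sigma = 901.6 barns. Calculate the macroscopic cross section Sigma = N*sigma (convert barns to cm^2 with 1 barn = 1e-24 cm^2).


Sigma = N * sigma_barns * 1e-24
Sigma = 8.2211e+22 * 901.6 * 1e-24
Sigma = 74.121 /cm

74.121


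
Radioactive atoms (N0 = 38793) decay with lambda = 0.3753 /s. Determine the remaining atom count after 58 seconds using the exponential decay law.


N = N0 * exp(-lambda * t)
N = 38793 * exp(-0.3753 * 58)
N = 1.3655e-05

1.3655e-05


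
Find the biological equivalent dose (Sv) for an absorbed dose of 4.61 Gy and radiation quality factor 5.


H = D * Q
H = 4.61 * 5
H = 23.050 Sv

23.050


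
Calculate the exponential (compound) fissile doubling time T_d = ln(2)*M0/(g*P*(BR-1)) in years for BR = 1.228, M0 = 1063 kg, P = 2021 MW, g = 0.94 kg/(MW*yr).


Breeding gain G = BR - 1 = 1.228 - 1 = 0.228
Fissile production rate = g * P * G = 0.94 * 2021 * 0.228 = 433.14072 kg/yr
T_d = ln(2) * M0 / (g * P * G)
T_d = ln(2) * 1063 / 433.14072 = 1.7011 yr

1.7011


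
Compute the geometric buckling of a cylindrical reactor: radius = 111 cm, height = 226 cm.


B^2 = (2.405/R)^2 + (pi/H)^2
B^2 = (2.405/111)^2 + (pi/226)^2
B^2 = 6.6268e-04 /cm^2

6.6268e-04


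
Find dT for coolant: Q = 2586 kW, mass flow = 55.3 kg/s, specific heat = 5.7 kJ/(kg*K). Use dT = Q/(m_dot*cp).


dT = Q / (m_dot * cp)
dT = 2586 / (55.3 * 5.7)
dT = 8.2041 C

8.2041


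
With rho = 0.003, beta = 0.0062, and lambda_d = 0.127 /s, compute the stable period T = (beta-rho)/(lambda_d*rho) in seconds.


T = (beta - rho) / (lambda_d * rho)
T = (0.0062 - 0.003) / (0.127 * 0.003)
T = 8.3990 s

8.3990


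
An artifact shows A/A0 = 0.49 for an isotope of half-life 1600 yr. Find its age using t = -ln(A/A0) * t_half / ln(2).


lambda = ln(2) / t_half = ln(2) / 1600 = 4.332170e-04 /yr
t = -ln(A/A0) / lambda
t = -ln(0.49) / 4.332170e-04
t = 1646.6 yr

1646.6


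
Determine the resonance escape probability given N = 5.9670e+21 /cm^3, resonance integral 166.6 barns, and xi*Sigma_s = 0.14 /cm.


p = exp(-N * I * 1e-24 / (xi*Sigma_s))
p = exp(-5.9670e+21 * 166.6 * 1e-24 / 0.14)
p = 8.2450e-04

8.2450e-04


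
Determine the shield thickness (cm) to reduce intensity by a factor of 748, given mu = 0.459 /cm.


x = ln(factor) / mu
x = ln(748) / 0.459
x = 14.417 cm

14.417


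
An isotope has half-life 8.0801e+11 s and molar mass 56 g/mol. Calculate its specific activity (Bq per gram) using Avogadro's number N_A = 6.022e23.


lambda = ln(2) / t_half = ln(2) / 8.0801e+11 = 8.578448e-13 /s
SA = lambda * N_A / M
SA = 8.578448e-13 * 6.022e23 / 56
SA = 9.2249e+09 Bq/g

9.2249e+09


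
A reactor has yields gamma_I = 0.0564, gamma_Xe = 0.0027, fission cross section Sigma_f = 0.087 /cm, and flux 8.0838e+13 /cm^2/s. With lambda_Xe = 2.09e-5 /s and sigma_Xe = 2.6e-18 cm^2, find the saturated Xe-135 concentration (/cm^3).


Xe_eq = (gamma_I + gamma_Xe) * Sigma_f * phi / (lambda_Xe + sigma_Xe * phi)
Numerator = (0.0564 + 0.0027) * 0.087 * 8.0838e+13 = 4.156447e+11
Denominator = 2.09e-5 + 2.6e-18 * 8.0838e+13 = 2.310788e-04
Xe_eq = 4.156447e+11 / 2.310788e-04 = 1.7987e+15 /cm^3

1.7987e+15


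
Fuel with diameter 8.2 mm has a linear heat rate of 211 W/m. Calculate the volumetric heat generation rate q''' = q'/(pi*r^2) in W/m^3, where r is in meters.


r = D / 2 / 1000 = 8.2 / 2 / 1000 = 0.0041 m
q''' = q' / (pi * r^2)
q''' = 211 / (pi * 0.0041^2)
q''' = 3.9954e+06 W/m^3

3.9954e+06


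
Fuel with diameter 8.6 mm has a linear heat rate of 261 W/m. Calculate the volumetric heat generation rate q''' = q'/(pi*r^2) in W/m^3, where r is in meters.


r = D / 2 / 1000 = 8.6 / 2 / 1000 = 0.0043 m
q''' = q' / (pi * r^2)
q''' = 261 / (pi * 0.0043^2)
q''' = 4.4932e+06 W/m^3

4.4932e+06


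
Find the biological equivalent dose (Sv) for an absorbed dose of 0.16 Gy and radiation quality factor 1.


H = D * Q
H = 0.16 * 1
H = 0.16000 Sv

0.16000


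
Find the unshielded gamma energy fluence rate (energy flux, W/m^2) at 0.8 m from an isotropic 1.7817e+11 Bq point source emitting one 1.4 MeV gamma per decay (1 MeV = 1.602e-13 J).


psi = A * E * 1.602e-13 / (4*pi*r^2)
psi = 1.7817e+11 * 1.4 * 1.602e-13 / (4*pi*0.8^2)
psi = 0.0049686 W/m^2

0.0049686


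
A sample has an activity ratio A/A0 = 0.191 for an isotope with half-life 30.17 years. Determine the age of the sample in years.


lambda = ln(2) / t_half = ln(2) / 30.17 = 0.02297472 /yr
t = -ln(A/A0) / lambda
t = -ln(0.191) / 0.02297472
t = 72.057 yr

72.057


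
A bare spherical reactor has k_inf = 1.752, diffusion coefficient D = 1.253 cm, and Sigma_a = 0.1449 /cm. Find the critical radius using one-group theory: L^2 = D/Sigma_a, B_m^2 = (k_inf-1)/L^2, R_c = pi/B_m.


L^2 = D / Sigma_a = 1.253 / 0.1449 = 8.647343 cm^2
B_m^2 = (k_inf - 1) / L^2 = (1.752 - 1) / 8.647343 = 0.08696313 /cm^2
For a bare sphere: B_g = pi/R, so R_c = pi / sqrt(B_m^2)
R_c = pi / sqrt(0.08696313) = 10.653 cm

10.653


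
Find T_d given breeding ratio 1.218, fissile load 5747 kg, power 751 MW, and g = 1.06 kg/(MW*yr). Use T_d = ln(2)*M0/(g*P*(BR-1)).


Breeding gain G = BR - 1 = 1.218 - 1 = 0.218
Fissile production rate = g * P * G = 1.06 * 751 * 0.218 = 173.54108 kg/yr
T_d = ln(2) * M0 / (g * P * G)
T_d = ln(2) * 5747 / 173.54108 = 22.954 yr

22.954


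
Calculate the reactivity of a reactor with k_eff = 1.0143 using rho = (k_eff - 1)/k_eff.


rho = (k_eff - 1) / k_eff
rho = (1.0143 - 1) / 1.0143
rho = 0.014098

0.014098


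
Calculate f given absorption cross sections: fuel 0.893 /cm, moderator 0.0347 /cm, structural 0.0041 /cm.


f = Sigma_a_fuel / (Sigma_a_fuel + Sigma_a_mod + Sigma_a_other)
f = 0.893 / (0.893 + 0.0347 + 0.0041)
f = 0.95836

0.95836


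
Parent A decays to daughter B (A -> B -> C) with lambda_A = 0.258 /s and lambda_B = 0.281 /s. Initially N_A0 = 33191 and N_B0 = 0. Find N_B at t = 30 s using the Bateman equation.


N_B(t) = lambda_A * N_A0 / (lambda_B - lambda_A) * [exp(-lambda_A*t) - exp(-lambda_B*t)]
exp(-0.258*30) = 4.350716e-04; exp(-0.281*30) = 2.182215e-04
N_B = 0.258 * 33191 / (0.281 - 0.258) * (4.350716e-04 - 2.182215e-04)
N_B = 80.737

80.737


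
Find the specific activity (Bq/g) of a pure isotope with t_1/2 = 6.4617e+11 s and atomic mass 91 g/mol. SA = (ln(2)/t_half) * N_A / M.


lambda = ln(2) / t_half = ln(2) / 6.4617e+11 = 1.072701e-12 /s
SA = lambda * N_A / M
SA = 1.072701e-12 * 6.022e23 / 91
SA = 7.0987e+09 Bq/g

7.0987e+09


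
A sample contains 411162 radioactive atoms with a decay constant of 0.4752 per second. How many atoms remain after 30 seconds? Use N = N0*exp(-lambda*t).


N = N0 * exp(-lambda * t)
N = 411162 * exp(-0.4752 * 30)
N = 0.26467

0.26467


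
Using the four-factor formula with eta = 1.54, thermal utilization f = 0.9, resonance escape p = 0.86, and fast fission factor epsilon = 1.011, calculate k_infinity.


k_inf = eta * f * p * epsilon
k_inf = 1.54 * 0.9 * 0.86 * 1.011
k_inf = 1.2051

1.2051


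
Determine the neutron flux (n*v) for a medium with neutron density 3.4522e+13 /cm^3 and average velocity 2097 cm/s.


phi = n * v
phi = 3.4522e+13 * 2097
phi = 7.2393e+16 /cm^2/s

7.2393e+16


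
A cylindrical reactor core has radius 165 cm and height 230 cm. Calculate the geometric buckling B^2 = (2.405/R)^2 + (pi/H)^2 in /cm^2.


B^2 = (2.405/R)^2 + (pi/H)^2
B^2 = (2.405/165)^2 + (pi/230)^2
B^2 = 3.9902e-04 /cm^2

3.9902e-04


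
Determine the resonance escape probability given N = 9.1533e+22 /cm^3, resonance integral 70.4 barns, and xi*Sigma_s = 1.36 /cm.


p = exp(-N * I * 1e-24 / (xi*Sigma_s))
p = exp(-9.1533e+22 * 70.4 * 1e-24 / 1.36)
p = 0.0087546

0.0087546


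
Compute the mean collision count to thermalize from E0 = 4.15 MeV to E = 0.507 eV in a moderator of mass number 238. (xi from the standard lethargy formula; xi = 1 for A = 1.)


xi = 1 + (A-1)^2/(2A)*ln((A-1)/(A+1)) = 0.008379872 (for A = 238)
n = ln(E0/E) / xi
n = ln(4.15e6 / 0.507) / 0.008379872
n = ln(8.185404e+06) / 0.008379872 = 1899.5

1899.5


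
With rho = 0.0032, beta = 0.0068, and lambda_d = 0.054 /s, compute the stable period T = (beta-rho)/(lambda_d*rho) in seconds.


T = (beta - rho) / (lambda_d * rho)
T = (0.0068 - 0.0032) / (0.054 * 0.0032)
T = 20.833 s

20.833


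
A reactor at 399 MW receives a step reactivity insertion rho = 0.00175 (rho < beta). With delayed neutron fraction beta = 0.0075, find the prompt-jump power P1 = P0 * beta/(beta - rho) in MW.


P1/P0 = beta / (beta - rho)
P1/P0 = 0.0075 / (0.0075 - 0.00175) = 1.304348
P1 = 399 * 1.304348 = 520.43 MW

520.43


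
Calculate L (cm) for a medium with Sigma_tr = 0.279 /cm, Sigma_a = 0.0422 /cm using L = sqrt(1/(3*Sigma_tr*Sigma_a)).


D = 1 / (3 * Sigma_tr) = 1 / (3 * 0.279) = 1.194743 cm
L = sqrt(D / Sigma_a)
L = sqrt(1.194743 / 0.0422)
L = 5.3209 cm

5.3209


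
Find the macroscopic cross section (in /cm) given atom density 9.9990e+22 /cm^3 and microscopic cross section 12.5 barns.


Sigma = N * sigma_barns * 1e-24
Sigma = 9.9990e+22 * 12.5 * 1e-24
Sigma = 1.2499 /cm

1.2499


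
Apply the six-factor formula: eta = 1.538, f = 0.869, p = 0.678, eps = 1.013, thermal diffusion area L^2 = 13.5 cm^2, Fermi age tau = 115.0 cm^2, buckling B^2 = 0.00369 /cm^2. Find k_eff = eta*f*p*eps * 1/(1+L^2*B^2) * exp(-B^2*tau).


k_inf = eta*f*p*eps = 1.538*0.869*0.678*1.013 = 0.9179420
P_TNL = 1/(1 + L^2*B^2) = 1/(1 + 13.5*0.00369) = 0.9525488
P_FNL = exp(-B^2*tau) = exp(-0.00369*115.0) = 0.6541949
k_eff = k_inf * P_TNL * P_FNL = 0.9179420 * 0.9525488 * 0.6541949
k_eff = 0.57202

0.57202


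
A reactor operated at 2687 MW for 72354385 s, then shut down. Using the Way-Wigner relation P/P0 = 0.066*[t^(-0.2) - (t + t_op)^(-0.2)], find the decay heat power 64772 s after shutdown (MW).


P/P0 = 0.066 * [t^(-0.2) - (t + t_op)^(-0.2)]
P/P0 = 0.066 * [64772^(-0.2) - (64772 + 72354385)^(-0.2)]
P/P0 = 0.066 * [0.1090743 - 0.02679349] = 0.005430533
P = 2687 * 0.005430533 = 14.592 MW

14.592


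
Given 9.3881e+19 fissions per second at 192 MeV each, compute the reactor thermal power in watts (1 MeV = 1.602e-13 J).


P = fission_rate * E_MeV * 1.602e-13
P = 9.3881e+19 * 192 * 1.602e-13
P = 2.8876e+09 W

2.8876e+09


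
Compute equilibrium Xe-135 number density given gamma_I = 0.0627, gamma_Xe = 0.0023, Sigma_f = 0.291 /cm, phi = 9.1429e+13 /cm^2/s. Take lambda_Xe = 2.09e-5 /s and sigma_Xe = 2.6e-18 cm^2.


Xe_eq = (gamma_I + gamma_Xe) * Sigma_f * phi / (lambda_Xe + sigma_Xe * phi)
Numerator = (0.0627 + 0.0023) * 0.291 * 9.1429e+13 = 1.729380e+12
Denominator = 2.09e-5 + 2.6e-18 * 9.1429e+13 = 2.586154e-04
Xe_eq = 1.729380e+12 / 2.586154e-04 = 6.6871e+15 /cm^3

6.6871e+15


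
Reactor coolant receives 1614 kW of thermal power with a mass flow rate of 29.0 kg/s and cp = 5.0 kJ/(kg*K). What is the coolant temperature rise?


dT = Q / (m_dot * cp)
dT = 1614 / (29.0 * 5.0)
dT = 11.131 C

11.131


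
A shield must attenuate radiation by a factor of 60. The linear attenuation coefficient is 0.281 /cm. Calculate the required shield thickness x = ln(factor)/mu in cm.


x = ln(factor) / mu
x = ln(60) / 0.281
x = 14.571 cm

14.571


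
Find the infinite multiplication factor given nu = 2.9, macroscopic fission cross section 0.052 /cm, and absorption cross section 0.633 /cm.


k_inf = nu * Sigma_f / Sigma_a
k_inf = 2.9 * 0.052 / 0.633
k_inf = 0.23823

0.23823


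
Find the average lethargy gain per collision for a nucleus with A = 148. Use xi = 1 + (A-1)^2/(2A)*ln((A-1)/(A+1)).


xi = 1 + (A-1)^2/(2A) * ln((A-1)/(A+1))
xi = 1 + (148-1)^2/(2*148) * ln((148-1)/(148 +1))
xi = 0.013453

0.013453


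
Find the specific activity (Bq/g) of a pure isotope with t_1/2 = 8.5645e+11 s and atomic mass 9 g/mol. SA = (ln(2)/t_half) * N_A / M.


lambda = ln(2) / t_half = ln(2) / 8.5645e+11 = 8.093259e-13 /s
SA = lambda * N_A / M
SA = 8.093259e-13 * 6.022e23 / 9
SA = 5.4153e+10 Bq/g

5.4153e+10


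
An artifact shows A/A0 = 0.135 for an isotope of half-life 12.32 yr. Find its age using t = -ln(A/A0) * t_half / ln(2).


lambda = ln(2) / t_half = ln(2) / 12.32 = 0.05626195 /yr
t = -ln(A/A0) / lambda
t = -ln(0.135) / 0.05626195
t = 35.592 yr

35.592


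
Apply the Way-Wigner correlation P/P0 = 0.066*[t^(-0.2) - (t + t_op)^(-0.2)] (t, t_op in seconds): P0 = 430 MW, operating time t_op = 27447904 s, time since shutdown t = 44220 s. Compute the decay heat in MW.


P/P0 = 0.066 * [t^(-0.2) - (t + t_op)^(-0.2)]
P/P0 = 0.066 * [44220^(-0.2) - (44220 + 27447904)^(-0.2)]
P/P0 = 0.066 * [0.1177270 - 0.03252058] = 0.005623624
P = 430 * 0.005623624 = 2.4182 MW

2.4182


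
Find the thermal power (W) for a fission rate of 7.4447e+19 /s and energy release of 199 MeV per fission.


P = fission_rate * E_MeV * 1.602e-13
P = 7.4447e+19 * 199 * 1.602e-13
P = 2.3734e+09 W

2.3734e+09


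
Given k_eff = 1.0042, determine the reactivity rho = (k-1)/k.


rho = (k_eff - 1) / k_eff
rho = (1.0042 - 1) / 1.0042
rho = 0.0041824

0.0041824


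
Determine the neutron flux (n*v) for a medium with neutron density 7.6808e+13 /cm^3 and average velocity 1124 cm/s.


phi = n * v
phi = 7.6808e+13 * 1124
phi = 8.6332e+16 /cm^2/s

8.6332e+16


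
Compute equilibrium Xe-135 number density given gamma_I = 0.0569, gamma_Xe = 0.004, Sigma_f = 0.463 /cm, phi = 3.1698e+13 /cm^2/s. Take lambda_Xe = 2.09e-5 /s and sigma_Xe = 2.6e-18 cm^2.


Xe_eq = (gamma_I + gamma_Xe) * Sigma_f * phi / (lambda_Xe + sigma_Xe * phi)
Numerator = (0.0569 + 0.004) * 0.463 * 3.1698e+13 = 8.937790e+11
Denominator = 2.09e-5 + 2.6e-18 * 3.1698e+13 = 1.033148e-04
Xe_eq = 8.937790e+11 / 1.033148e-04 = 8.6510e+15 /cm^3

8.6510e+15


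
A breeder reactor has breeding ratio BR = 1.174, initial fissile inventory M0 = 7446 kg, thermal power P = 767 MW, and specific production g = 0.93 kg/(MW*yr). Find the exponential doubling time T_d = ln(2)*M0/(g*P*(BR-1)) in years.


Breeding gain G = BR - 1 = 1.174 - 1 = 0.174
Fissile production rate = g * P * G = 0.93 * 767 * 0.174 = 124.11594 kg/yr
T_d = ln(2) * M0 / (g * P * G)
T_d = ln(2) * 7446 / 124.11594 = 41.583 yr

41.583


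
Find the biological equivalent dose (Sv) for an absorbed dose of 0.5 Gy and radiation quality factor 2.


H = D * Q
H = 0.5 * 2
H = 1.0000 Sv

1.0000


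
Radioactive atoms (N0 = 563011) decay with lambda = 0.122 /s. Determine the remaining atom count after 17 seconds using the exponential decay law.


N = N0 * exp(-lambda * t)
N = 563011 * exp(-0.122 * 17)
N = 70760

70760


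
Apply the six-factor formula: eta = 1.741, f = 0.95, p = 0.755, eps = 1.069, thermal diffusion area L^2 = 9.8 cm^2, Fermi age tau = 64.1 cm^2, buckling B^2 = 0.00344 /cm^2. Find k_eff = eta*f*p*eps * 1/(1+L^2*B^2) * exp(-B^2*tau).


k_inf = eta*f*p*eps = 1.741*0.95*0.755*1.069 = 1.334895
P_TNL = 1/(1 + L^2*B^2) = 1/(1 + 9.8*0.00344) = 0.9673874
P_FNL = exp(-B^2*tau) = exp(-0.00344*64.1) = 0.8021144
k_eff = k_inf * P_TNL * P_FNL = 1.334895 * 0.9673874 * 0.8021144
k_eff = 1.0358

1.0358


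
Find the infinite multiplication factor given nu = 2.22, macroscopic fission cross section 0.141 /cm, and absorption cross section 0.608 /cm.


k_inf = nu * Sigma_f / Sigma_a
k_inf = 2.22 * 0.141 / 0.608
k_inf = 0.51484

0.51484


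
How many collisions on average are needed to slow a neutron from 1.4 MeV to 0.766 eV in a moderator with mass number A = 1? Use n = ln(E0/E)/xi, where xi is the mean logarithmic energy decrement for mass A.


xi = 1 + (A-1)^2/(2A)*ln((A-1)/(A+1)) = 1 (for A = 1)
n = ln(E0/E) / xi
n = ln(1.4e6 / 0.766) / 1
n = ln(1.827676e+06) / 1 = 14.419

14.419


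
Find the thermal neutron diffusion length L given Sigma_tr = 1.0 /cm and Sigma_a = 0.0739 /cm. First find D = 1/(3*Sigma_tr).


D = 1 / (3 * Sigma_tr) = 1 / (3 * 1.0) = 0.3333333 cm
L = sqrt(D / Sigma_a)
L = sqrt(0.3333333 / 0.0739)
L = 2.1238 cm

2.1238


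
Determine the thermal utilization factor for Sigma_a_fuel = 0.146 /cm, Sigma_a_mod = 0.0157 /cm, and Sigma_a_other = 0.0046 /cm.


f = Sigma_a_fuel / (Sigma_a_fuel + Sigma_a_mod + Sigma_a_other)
f = 0.146 / (0.146 + 0.0157 + 0.0046)
f = 0.87793

0.87793


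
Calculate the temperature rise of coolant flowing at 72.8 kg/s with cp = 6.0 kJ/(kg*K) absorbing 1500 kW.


dT = Q / (m_dot * cp)
dT = 1500 / (72.8 * 6.0)
dT = 3.4341 C

3.4341


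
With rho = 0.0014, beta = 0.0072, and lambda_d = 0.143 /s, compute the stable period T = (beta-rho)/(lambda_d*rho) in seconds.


T = (beta - rho) / (lambda_d * rho)
T = (0.0072 - 0.0014) / (0.143 * 0.0014)
T = 28.971 s

28.971


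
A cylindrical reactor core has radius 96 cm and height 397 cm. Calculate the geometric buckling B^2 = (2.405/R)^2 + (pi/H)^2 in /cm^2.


B^2 = (2.405/R)^2 + (pi/H)^2
B^2 = (2.405/96)^2 + (pi/397)^2
B^2 = 6.9023e-04 /cm^2

6.9023e-04


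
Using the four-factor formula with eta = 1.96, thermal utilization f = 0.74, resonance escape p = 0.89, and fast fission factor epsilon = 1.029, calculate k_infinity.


k_inf = eta * f * p * epsilon
k_inf = 1.96 * 0.74 * 0.89 * 1.029
k_inf = 1.3283

1.3283


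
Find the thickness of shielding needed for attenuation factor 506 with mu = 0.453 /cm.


x = ln(factor) / mu
x = ln(506) / 0.453
x = 13.745 cm

13.745


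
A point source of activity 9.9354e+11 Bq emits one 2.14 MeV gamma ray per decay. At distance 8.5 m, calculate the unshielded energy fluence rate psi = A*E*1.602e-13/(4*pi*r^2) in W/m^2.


psi = A * E * 1.602e-13 / (4*pi*r^2)
psi = 9.9354e+11 * 2.14 * 1.602e-13 / (4*pi*8.5^2)
psi = 3.7516e-04 W/m^2

3.7516e-04


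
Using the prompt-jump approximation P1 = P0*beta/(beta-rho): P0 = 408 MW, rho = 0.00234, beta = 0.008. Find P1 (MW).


P1/P0 = beta / (beta - rho)
P1/P0 = 0.008 / (0.008 - 0.00234) = 1.413428
P1 = 408 * 1.413428 = 576.68 MW

576.68


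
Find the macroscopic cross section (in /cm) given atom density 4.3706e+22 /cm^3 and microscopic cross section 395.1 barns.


Sigma = N * sigma_barns * 1e-24
Sigma = 4.3706e+22 * 395.1 * 1e-24
Sigma = 17.268 /cm

17.268


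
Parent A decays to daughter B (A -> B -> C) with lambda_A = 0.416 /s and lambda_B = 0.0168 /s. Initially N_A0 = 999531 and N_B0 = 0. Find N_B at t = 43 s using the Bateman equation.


N_B(t) = lambda_A * N_A0 / (lambda_B - lambda_A) * [exp(-lambda_A*t) - exp(-lambda_B*t)]
exp(-0.416*43) = 1.703493e-08; exp(-0.0168*43) = 0.4855855
N_B = 0.416 * 999531 / (0.0168 - 0.416) * (1.703493e-08 - 0.4855855)
N_B = 505784

505784


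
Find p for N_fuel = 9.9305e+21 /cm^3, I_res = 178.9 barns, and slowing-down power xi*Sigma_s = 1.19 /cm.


p = exp(-N * I * 1e-24 / (xi*Sigma_s))
p = exp(-9.9305e+21 * 178.9 * 1e-24 / 1.19)
p = 0.22472

0.22472


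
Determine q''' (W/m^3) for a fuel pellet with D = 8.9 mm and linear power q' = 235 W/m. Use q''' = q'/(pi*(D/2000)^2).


r = D / 2 / 1000 = 8.9 / 2 / 1000 = 0.00445 m
q''' = q' / (pi * r^2)
q''' = 235 / (pi * 0.00445^2)
q''' = 3.7774e+06 W/m^3

3.7774e+06


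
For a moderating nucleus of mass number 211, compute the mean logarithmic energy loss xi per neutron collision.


xi = 1 + (A-1)^2/(2A) * ln((A-1)/(A+1))
xi = 1 + (211-1)^2/(2*211) * ln((211-1)/(211 +1))
xi = 0.0094488

0.0094488


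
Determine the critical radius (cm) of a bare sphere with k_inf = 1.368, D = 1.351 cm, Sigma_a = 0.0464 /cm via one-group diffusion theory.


L^2 = D / Sigma_a = 1.351 / 0.0464 = 29.11638 cm^2
B_m^2 = (k_inf - 1) / L^2 = (1.368 - 1) / 29.11638 = 0.01263893 /cm^2
For a bare sphere: B_g = pi/R, so R_c = pi / sqrt(B_m^2)
R_c = pi / sqrt(0.01263893) = 27.944 cm

27.944


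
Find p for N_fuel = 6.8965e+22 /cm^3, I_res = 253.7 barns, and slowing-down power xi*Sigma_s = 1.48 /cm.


p = exp(-N * I * 1e-24 / (xi*Sigma_s))
p = exp(-6.8965e+22 * 253.7 * 1e-24 / 1.48)
p = 7.3420e-06

7.3420e-06


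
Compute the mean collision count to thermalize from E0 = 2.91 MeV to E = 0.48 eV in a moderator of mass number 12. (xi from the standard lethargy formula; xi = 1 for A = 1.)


xi = 1 + (A-1)^2/(2A)*ln((A-1)/(A+1)) = 0.1577690 (for A = 12)
n = ln(E0/E) / xi
n = ln(2.91e6 / 0.48) / 0.1577690
n = ln(6.062500e+06) / 0.1577690 = 98.991

98.991


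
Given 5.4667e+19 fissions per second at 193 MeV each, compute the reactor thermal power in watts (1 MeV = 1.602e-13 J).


P = fission_rate * E_MeV * 1.602e-13
P = 5.4667e+19 * 193 * 1.602e-13
P = 1.6902e+09 W

1.6902e+09


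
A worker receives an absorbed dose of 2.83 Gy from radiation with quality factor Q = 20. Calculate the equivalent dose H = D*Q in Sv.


H = D * Q
H = 2.83 * 20
H = 56.600 Sv

56.600


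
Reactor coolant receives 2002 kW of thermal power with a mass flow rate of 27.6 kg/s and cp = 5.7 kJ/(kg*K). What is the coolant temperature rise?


dT = Q / (m_dot * cp)
dT = 2002 / (27.6 * 5.7)
dT = 12.726 C

12.726


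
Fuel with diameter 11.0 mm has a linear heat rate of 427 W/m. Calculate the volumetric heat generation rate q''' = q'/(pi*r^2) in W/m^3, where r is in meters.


r = D / 2 / 1000 = 11.0 / 2 / 1000 = 0.0055 m
q''' = q' / (pi * r^2)
q''' = 427 / (pi * 0.0055^2)
q''' = 4.4932e+06 W/m^3

4.4932e+06


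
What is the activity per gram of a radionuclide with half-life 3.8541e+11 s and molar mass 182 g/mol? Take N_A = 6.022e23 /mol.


lambda = ln(2) / t_half = ln(2) / 3.8541e+11 = 1.798467e-12 /s
SA = lambda * N_A / M
SA = 1.798467e-12 * 6.022e23 / 182
SA = 5.9508e+09 Bq/g

5.9508e+09


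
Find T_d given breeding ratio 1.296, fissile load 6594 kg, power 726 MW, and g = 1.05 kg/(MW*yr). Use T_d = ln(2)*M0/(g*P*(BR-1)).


Breeding gain G = BR - 1 = 1.296 - 1 = 0.296
Fissile production rate = g * P * G = 1.05 * 726 * 0.296 = 225.6408 kg/yr
T_d = ln(2) * M0 / (g * P * G)
T_d = ln(2) * 6594 / 225.6408 = 20.256 yr

20.256


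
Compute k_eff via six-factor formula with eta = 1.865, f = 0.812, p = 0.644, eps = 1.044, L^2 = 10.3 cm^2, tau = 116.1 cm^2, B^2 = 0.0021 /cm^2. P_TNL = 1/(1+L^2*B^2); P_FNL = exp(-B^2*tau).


k_inf = eta*f*p*eps = 1.865*0.812*0.644*1.044 = 1.018172
P_TNL = 1/(1 + L^2*B^2) = 1/(1 + 10.3*0.0021) = 0.9788280
P_FNL = exp(-B^2*tau) = exp(-0.0021*116.1) = 0.7836365
k_eff = k_inf * P_TNL * P_FNL = 1.018172 * 0.9788280 * 0.7836365
k_eff = 0.78098

0.78098


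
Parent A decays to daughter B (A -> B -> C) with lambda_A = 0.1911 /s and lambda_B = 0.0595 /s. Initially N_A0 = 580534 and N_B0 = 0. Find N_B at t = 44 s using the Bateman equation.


N_B(t) = lambda_A * N_A0 / (lambda_B - lambda_A) * [exp(-lambda_A*t) - exp(-lambda_B*t)]
exp(-0.1911*44) = 2.229863e-04; exp(-0.0595*44) = 0.07294861
N_B = 0.1911 * 580534 / (0.0595 - 0.1911) * (2.229863e-04 - 0.07294861)
N_B = 61308

61308


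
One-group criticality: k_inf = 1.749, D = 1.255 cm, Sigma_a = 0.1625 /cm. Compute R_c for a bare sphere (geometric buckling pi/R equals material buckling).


L^2 = D / Sigma_a = 1.255 / 0.1625 = 7.723077 cm^2
B_m^2 = (k_inf - 1) / L^2 = (1.749 - 1) / 7.723077 = 0.09698207 /cm^2
For a bare sphere: B_g = pi/R, so R_c = pi / sqrt(B_m^2)
R_c = pi / sqrt(0.09698207) = 10.088 cm

10.088


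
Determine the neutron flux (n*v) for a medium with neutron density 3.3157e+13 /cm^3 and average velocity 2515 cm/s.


phi = n * v
phi = 3.3157e+13 * 2515
phi = 8.3390e+16 /cm^2/s

8.3390e+16


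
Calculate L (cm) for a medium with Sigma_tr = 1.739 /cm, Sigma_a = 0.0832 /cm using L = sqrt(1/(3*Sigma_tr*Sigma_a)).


D = 1 / (3 * Sigma_tr) = 1 / (3 * 1.739) = 0.1916810 cm
L = sqrt(D / Sigma_a)
L = sqrt(0.1916810 / 0.0832)
L = 1.5178 cm

1.5178


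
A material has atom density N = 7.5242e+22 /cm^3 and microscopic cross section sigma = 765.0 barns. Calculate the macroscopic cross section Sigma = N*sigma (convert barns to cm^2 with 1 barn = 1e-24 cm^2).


Sigma = N * sigma_barns * 1e-24
Sigma = 7.5242e+22 * 765.0 * 1e-24
Sigma = 57.560 /cm

57.560


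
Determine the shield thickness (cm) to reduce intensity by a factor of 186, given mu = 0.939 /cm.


x = ln(factor) / mu
x = ln(186) / 0.939
x = 5.5652 cm

5.5652


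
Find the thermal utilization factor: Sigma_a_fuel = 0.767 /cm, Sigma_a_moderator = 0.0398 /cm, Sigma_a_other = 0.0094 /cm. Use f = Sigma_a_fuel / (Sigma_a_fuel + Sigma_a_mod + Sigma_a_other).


f = Sigma_a_fuel / (Sigma_a_fuel + Sigma_a_mod + Sigma_a_other)
f = 0.767 / (0.767 + 0.0398 + 0.0094)
f = 0.93972

0.93972


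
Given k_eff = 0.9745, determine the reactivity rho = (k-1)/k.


rho = (k_eff - 1) / k_eff
rho = (0.9745 - 1) / 0.9745
rho = -0.026167

-0.026167


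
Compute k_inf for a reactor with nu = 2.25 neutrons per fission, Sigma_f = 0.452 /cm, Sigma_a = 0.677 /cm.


k_inf = nu * Sigma_f / Sigma_a
k_inf = 2.25 * 0.452 / 0.677
k_inf = 1.5022

1.5022


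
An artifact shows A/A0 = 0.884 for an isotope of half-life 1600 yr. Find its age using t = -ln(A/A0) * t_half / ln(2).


lambda = ln(2) / t_half = ln(2) / 1600 = 4.332170e-04 /yr
t = -ln(A/A0) / lambda
t = -ln(0.884) / 4.332170e-04
t = 284.61 yr

284.61


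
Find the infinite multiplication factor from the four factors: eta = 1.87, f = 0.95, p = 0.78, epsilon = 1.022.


k_inf = eta * f * p * epsilon
k_inf = 1.87 * 0.95 * 0.78 * 1.022
k_inf = 1.4162

1.4162


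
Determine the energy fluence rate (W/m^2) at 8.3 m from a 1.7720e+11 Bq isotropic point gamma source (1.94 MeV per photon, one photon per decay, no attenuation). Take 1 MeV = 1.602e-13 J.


psi = A * E * 1.602e-13 / (4*pi*r^2)
psi = 1.7720e+11 * 1.94 * 1.602e-13 / (4*pi*8.3^2)
psi = 6.3615e-05 W/m^2

6.3615e-05


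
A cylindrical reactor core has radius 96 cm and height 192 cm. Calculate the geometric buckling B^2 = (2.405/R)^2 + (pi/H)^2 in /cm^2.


B^2 = (2.405/R)^2 + (pi/H)^2
B^2 = (2.405/96)^2 + (pi/192)^2
B^2 = 8.9534e-04 /cm^2

8.9534e-04


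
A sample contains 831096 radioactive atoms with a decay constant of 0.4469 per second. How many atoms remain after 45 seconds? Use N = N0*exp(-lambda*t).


N = N0 * exp(-lambda * t)
N = 831096 * exp(-0.4469 * 45)
N = 0.0015338

0.0015338


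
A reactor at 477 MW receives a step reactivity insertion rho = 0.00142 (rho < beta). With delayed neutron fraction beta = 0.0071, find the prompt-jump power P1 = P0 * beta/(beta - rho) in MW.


P1/P0 = beta / (beta - rho)
P1/P0 = 0.0071 / (0.0071 - 0.00142) = 1.250000
P1 = 477 * 1.250000 = 596.25 MW

596.25


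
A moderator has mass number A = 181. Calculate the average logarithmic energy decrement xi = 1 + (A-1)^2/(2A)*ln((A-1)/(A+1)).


xi = 1 + (A-1)^2/(2A) * ln((A-1)/(A+1))
xi = 1 + (181-1)^2/(2*181) * ln((181-1)/(181 +1))
xi = 0.011009

0.011009


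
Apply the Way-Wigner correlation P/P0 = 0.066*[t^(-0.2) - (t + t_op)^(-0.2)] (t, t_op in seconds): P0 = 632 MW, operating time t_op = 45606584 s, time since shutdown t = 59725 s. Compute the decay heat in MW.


P/P0 = 0.066 * [t^(-0.2) - (t + t_op)^(-0.2)]
P/P0 = 0.066 * [59725^(-0.2) - (59725 + 45606584)^(-0.2)]
P/P0 = 0.066 * [0.1108584 - 0.02938196] = 0.005377445
P = 632 * 0.005377445 = 3.3985 MW

3.3985


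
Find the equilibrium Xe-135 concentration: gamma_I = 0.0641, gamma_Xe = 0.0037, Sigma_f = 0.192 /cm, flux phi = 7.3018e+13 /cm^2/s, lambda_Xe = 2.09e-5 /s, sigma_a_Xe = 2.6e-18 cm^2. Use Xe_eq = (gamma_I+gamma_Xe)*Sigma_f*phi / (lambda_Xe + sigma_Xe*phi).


Xe_eq = (gamma_I + gamma_Xe) * Sigma_f * phi / (lambda_Xe + sigma_Xe * phi)
Numerator = (0.0641 + 0.0037) * 0.192 * 7.3018e+13 = 9.505191e+11
Denominator = 2.09e-5 + 2.6e-18 * 7.3018e+13 = 2.107468e-04
Xe_eq = 9.505191e+11 / 2.107468e-04 = 4.5102e+15 /cm^3

4.5102e+15


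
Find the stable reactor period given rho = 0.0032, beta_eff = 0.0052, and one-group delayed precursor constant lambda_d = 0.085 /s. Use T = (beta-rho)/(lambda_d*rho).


T = (beta - rho) / (lambda_d * rho)
T = (0.0052 - 0.0032) / (0.085 * 0.0032)
T = 7.3529 s

7.3529


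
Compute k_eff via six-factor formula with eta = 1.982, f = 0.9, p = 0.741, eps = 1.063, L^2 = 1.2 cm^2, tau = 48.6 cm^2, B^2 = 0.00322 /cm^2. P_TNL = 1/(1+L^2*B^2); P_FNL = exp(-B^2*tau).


k_inf = eta*f*p*eps = 1.982*0.9*0.741*1.063 = 1.405069
P_TNL = 1/(1 + L^2*B^2) = 1/(1 + 1.2*0.00322) = 0.9961509
P_FNL = exp(-B^2*tau) = exp(-0.00322*48.6) = 0.8551384
k_eff = k_inf * P_TNL * P_FNL = 1.405069 * 0.9961509 * 0.8551384
k_eff = 1.1969

1.1969
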